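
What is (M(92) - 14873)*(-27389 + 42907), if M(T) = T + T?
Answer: -227943902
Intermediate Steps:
M(T) = 2*T
(M(92) - 14873)*(-27389 + 42907) = (2*92 - 14873)*(-27389 + 42907) = (184 - 14873)*15518 = -14689*15518 = -227943902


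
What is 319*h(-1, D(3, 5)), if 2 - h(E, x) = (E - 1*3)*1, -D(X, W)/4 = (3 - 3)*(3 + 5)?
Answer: 1914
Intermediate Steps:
D(X, W) = 0 (D(X, W) = -4*(3 - 3)*(3 + 5) = -0*8 = -4*0 = 0)
h(E, x) = 5 - E (h(E, x) = 2 - (E - 1*3) = 2 - (E - 3) = 2 - (-3 + E) = 2 + (3 - E) = 5 - E)
319*h(-1, D(3, 5)) = 319*(5 - 1*(-1)) = 319*(5 + 1) = 319*6 = 1914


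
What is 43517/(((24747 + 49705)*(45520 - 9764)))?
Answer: 43517/2662105712 ≈ 1.6347e-5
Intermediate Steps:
43517/(((24747 + 49705)*(45520 - 9764))) = 43517/((74452*35756)) = 43517/2662105712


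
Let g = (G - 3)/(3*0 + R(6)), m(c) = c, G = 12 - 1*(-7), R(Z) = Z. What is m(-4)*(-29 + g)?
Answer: 316/3 ≈ 105.33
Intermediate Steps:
G = 19 (G = 12 + 7 = 19)
g = 8/3 (g = (19 - 3)/(3*0 + 6) = 16/(0 + 6) = 16/6 = 16*(⅙) = 8/3 ≈ 2.6667)
m(-4)*(-29 + g) = -4*(-29 + 8/3) = -4*(-79/3) = 316/3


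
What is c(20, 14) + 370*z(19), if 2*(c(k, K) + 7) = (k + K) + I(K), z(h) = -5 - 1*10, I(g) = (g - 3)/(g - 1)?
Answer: -144029/26 ≈ -5539.6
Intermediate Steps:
I(g) = (-3 + g)/(-1 + g)
z(h) = -15 (z(h) = -5 - 10 = -15)
c(k, K) = -7 + K/2 + k/2 + (-3 + K)/(2*(-1 + K)) (c(k, K) = -7 + ((k + K) + (-3 + K)/(-1 + K))/2 = -7 + ((K + k) + (-3 + K)/(-1 + K))/2 = -7 + (K + k + (-3 + K)/(-1 + K))/2 = -7 + (K/2 + k/2 + (-3 + K)/(2*(-1 + K))) = -7 + K/2 + k/2 + (-3 + K)/(2*(-1 + K)))
c(20, 14) + 370*z(19) = (-3 + 14 + (-1 + 14)*(-14 + 14 + 20))/(2*(-1 + 14)) + 370*(-15) = (1/2)*(-3 + 14 + 13*20)/13 - 5550 = (1/2)*(1/13)*(-3 + 14 + 260) - 5550 = (1/2)*(1/13)*271 - 5550 = 271/26 - 5550 = -144029/26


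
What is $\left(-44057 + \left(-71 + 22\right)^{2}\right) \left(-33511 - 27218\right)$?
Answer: $2529727224$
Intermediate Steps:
$\left(-44057 + \left(-71 + 22\right)^{2}\right) \left(-33511 - 27218\right) = \left(-44057 + \left(-49\right)^{2}\right) \left(-33511 - 27218\right) = \left(-44057 + 2401\right) \left(-33511 - 27218\right) = \left(-41656\right) \left(-60729\right) = 2529727224$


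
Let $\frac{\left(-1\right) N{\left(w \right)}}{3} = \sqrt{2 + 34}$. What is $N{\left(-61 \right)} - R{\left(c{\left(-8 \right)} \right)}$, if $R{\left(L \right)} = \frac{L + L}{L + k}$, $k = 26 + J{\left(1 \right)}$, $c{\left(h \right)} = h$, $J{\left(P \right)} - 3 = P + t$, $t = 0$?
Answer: $- \frac{190}{11} \approx -17.273$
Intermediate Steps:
$J{\left(P \right)} = 3 + P$ ($J{\left(P \right)} = 3 + \left(P + 0\right) = 3 + P$)
$k = 30$ ($k = 26 + \left(3 + 1\right) = 26 + 4 = 30$)
$R{\left(L \right)} = \frac{2 L}{30 + L}$ ($R{\left(L \right)} = \frac{L + L}{L + 30} = \frac{2 L}{30 + L}$)
$N{\left(w \right)} = -18$ ($N{\left(w \right)} = - 3 \sqrt{2 + 34} = - 3 \sqrt{36} = \left(-3\right) 6 = -18$)
$N{\left(-61 \right)} - R{\left(c{\left(-8 \right)} \right)} = -18 - 2 \left(-8\right) \frac{1}{30 - 8} = -18 - 2 \left(-8\right) \frac{1}{22} = -18 - - \frac{8}{11} = -18 + \frac{8}{11} = - \frac{190}{11}$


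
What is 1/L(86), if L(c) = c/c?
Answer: 1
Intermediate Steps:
L(c) = 1
1/L(86) = 1/1 = 1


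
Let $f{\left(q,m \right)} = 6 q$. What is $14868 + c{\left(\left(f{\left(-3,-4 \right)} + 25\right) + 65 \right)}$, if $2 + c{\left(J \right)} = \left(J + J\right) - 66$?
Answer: $14944$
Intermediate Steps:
$c{\left(J \right)} = -68 + 2 J$ ($c{\left(J \right)} = -2 + \left(\left(J + J\right) - 66\right) = -2 + \left(2 J - 66\right) = -2 + \left(-66 + 2 J\right) = -68 + 2 J$)
$14868 + c{\left(\left(f{\left(-3,-4 \right)} + 25\right) + 65 \right)} = 14868 - \left(68 - 2 \left(\left(6 \left(-3\right) + 25\right) + 65\right)\right) = 14868 - \left(68 - 2 \left(\left(-18 + 25\right) + 65\right)\right) = 14868 - \left(68 - 2 \left(7 + 65\right)\right) = 14868 + \left(-68 + 2 \cdot 72\right) = 14868 + \left(-68 + 144\right) = 14868 + 76 = 14944$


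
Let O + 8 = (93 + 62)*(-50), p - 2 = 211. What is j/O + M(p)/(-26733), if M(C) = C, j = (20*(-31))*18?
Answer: 5494219/3840641 ≈ 1.4305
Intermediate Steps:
p = 213 (p = 2 + 211 = 213)
j = -11160 (j = -620*18 = -11160)
O = -7758 (O = -8 + (93 + 62)*(-50) = -8 + 155*(-50) = -8 - 7750 = -7758)
j/O + M(p)/(-26733) = -11160/(-7758) + 213/(-26733) = -11160*(-1/7758) + 213*(-1/26733) = 620/431 - 71/8911 = 5494219/3840641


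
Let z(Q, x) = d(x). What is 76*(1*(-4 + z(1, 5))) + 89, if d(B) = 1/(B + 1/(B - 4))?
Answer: -607/3 ≈ -202.33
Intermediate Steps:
d(B) = 1/(B + 1/(-4 + B))
z(Q, x) = (-4 + x)/(1 + x**2 - 4*x)
76*(1*(-4 + z(1, 5))) + 89 = 76*(1*(-4 + (-4 + 5)/(1 + 5**2 - 4*5))) + 89 = 76*(1*(-4 + 1/(1 + 25 - 20))) + 89 = 76*(1*(-4 + 1/6)) + 89 = 76*(1*(-23/6)) + 89 = 76*(-23/6) + 89 = -874/3 + 89 = -607/3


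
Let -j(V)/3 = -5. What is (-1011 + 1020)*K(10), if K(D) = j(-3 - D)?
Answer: 135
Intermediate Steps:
j(V) = 15 (j(V) = -3*(-5) = 15)
K(D) = 15
(-1011 + 1020)*K(10) = (-1011 + 1020)*15 = 9*15 = 135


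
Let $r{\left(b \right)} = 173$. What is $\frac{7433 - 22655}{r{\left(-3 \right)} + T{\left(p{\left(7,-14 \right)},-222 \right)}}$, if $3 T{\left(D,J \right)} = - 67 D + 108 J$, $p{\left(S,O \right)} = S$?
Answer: $\frac{22833}{11963} \approx 1.9086$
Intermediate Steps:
$T{\left(D,J \right)} = 36 J - \frac{67 D}{3}$ ($T{\left(D,J \right)} = \frac{- 67 D + 108 J}{3} = 36 J - \frac{67 D}{3}$)
$\frac{7433 - 22655}{r{\left(-3 \right)} + T{\left(p{\left(7,-14 \right)},-222 \right)}} = \frac{7433 - 22655}{173 + \left(36 \left(-222\right) - \frac{469}{3}\right)} = - \frac{15222}{173 - \frac{24445}{3}} = - \frac{15222}{- \frac{23926}{3}} = \left(-15222\right) \left(- \frac{3}{23926}\right) = \frac{22833}{11963}$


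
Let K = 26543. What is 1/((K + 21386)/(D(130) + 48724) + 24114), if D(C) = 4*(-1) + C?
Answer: 48850/1178016829 ≈ 4.1468e-5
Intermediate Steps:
D(C) = -4 + C
1/((K + 21386)/(D(130) + 48724) + 24114) = 1/((26543 + 21386)/((-4 + 130) + 48724) + 24114) = 1/(47929/(126 + 48724) + 24114) = 1/(47929/48850 + 24114) = 1/(1178016829/48850) = 48850/1178016829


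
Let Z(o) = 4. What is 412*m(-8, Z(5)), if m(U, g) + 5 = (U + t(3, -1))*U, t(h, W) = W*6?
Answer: 44084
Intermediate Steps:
t(h, W) = 6*W
m(U, g) = -5 + U*(-6 + U) (m(U, g) = -5 + (U + 6*(-1))*U = -5 + (U - 6)*U = -5 + (-6 + U)*U = -5 + U*(-6 + U))
412*m(-8, Z(5)) = 412*(-5 + (-8)² - 6*(-8)) = 412*(-5 + 64 + 48) = 412*107 = 44084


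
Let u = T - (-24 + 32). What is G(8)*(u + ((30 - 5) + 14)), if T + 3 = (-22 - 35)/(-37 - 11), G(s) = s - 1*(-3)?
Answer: 5137/16 ≈ 321.06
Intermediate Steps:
G(s) = 3 + s (G(s) = s + 3 = 3 + s)
T = -29/16 (T = -3 + (-22 - 35)/(-37 - 11) = -3 - 57/(-48) = -3 - 57*(-1/48) = -3 + 19/16 = -29/16 ≈ -1.8125)
u = -157/16 (u = -29/16 - (-24 + 32) = -29/16 - 1*8 = -29/16 - 8 = -157/16 ≈ -9.8125)
G(8)*(u + ((30 - 5) + 14)) = (3 + 8)*(-157/16 + ((30 - 5) + 14)) = 11*(-157/16 + (25 + 14)) = 11*(-157/16 + 39) = 11*(467/16) = 5137/16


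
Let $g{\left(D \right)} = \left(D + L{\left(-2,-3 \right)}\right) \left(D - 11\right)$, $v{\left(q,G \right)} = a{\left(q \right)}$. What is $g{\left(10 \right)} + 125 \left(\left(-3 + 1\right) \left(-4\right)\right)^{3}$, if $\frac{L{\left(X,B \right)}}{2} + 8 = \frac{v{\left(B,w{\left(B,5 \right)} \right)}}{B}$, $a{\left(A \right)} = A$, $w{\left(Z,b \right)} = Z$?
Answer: $64004$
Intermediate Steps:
$v{\left(q,G \right)} = q$
$L{\left(X,B \right)} = -14$ ($L{\left(X,B \right)} = -16 + 2 \frac{B}{B} = -16 + 2 \cdot 1 = -16 + 2 = -14$)
$g{\left(D \right)} = \left(-14 + D\right) \left(-11 + D\right)$ ($g{\left(D \right)} = \left(D - 14\right) \left(D - 11\right) = \left(-14 + D\right) \left(-11 + D\right)$)
$g{\left(10 \right)} + 125 \left(\left(-3 + 1\right) \left(-4\right)\right)^{3} = \left(154 + 10^{2} - 250\right) + 125 \left(\left(-3 + 1\right) \left(-4\right)\right)^{3} = \left(154 + 100 - 250\right) + 125 \left(\left(-2\right) \left(-4\right)\right)^{3} = 4 + 125 \cdot 8^{3} = 4 + 125 \cdot 512 = 4 + 64000 = 64004$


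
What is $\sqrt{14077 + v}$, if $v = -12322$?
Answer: $3 \sqrt{195} \approx 41.893$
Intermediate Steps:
$\sqrt{14077 + v} = \sqrt{14077 - 12322} = \sqrt{1755} = 3 \sqrt{195}$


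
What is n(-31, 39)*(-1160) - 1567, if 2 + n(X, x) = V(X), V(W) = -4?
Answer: 5393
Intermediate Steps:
n(X, x) = -6 (n(X, x) = -2 - 4 = -6)
n(-31, 39)*(-1160) - 1567 = -6*(-1160) - 1567 = 6960 - 1567 = 5393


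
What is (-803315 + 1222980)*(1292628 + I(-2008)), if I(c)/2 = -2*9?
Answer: 542455621680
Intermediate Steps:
I(c) = -36 (I(c) = 2*(-2*9) = 2*(-18) = -36)
(-803315 + 1222980)*(1292628 + I(-2008)) = (-803315 + 1222980)*(1292628 - 36) = 419665*1292592 = 542455621680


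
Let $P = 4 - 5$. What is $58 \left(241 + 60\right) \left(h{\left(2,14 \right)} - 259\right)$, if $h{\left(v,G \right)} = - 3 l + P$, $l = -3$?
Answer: $-4381958$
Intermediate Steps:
$P = -1$ ($P = 4 - 5 = -1$)
$h{\left(v,G \right)} = 8$ ($h{\left(v,G \right)} = \left(-3\right) \left(-3\right) - 1 = 9 - 1 = 8$)
$58 \left(241 + 60\right) \left(h{\left(2,14 \right)} - 259\right) = 58 \left(241 + 60\right) \left(8 - 259\right) = 58 \cdot 301 \left(-251\right) = 58 \left(-75551\right) = -4381958$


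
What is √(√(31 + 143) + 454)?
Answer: √(454 + √174) ≈ 21.615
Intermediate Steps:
√(√(31 + 143) + 454) = √(√174 + 454) = √(454 + √174)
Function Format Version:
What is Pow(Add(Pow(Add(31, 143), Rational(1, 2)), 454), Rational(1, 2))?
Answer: Pow(Add(454, Pow(174, Rational(1, 2))), Rational(1, 2)) ≈ 21.615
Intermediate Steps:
Pow(Add(Pow(Add(31, 143), Rational(1, 2)), 454), Rational(1, 2)) = Pow(Add(Pow(174, Rational(1, 2)), 454), Rational(1, 2)) = Pow(Add(454, Pow(174, Rational(1, 2))), Rational(1, 2))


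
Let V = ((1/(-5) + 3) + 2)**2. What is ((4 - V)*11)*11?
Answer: -57596/25 ≈ -2303.8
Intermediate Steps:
V = 576/25 (V = ((-1/5*1 + 3) + 2)**2 = ((-1/5 + 3) + 2)**2 = (14/5 + 2)**2 = (24/5)**2 = 576/25 ≈ 23.040)
((4 - V)*11)*11 = ((4 - 1*576/25)*11)*11 = ((4 - 576/25)*11)*11 = -476/25*11*11 = -5236/25*11 = -57596/25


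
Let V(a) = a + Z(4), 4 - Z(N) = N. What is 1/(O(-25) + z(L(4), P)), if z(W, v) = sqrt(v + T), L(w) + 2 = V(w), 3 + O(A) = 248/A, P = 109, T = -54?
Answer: -8075/69954 - 625*sqrt(55)/69954 ≈ -0.18169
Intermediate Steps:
O(A) = -3 + 248/A
Z(N) = 4 - N
V(a) = a (V(a) = a + (4 - 1*4) = a + (4 - 4) = a + 0 = a)
L(w) = -2 + w
z(W, v) = sqrt(-54 + v) (z(W, v) = sqrt(v - 54) = sqrt(-54 + v))
1/(O(-25) + z(L(4), P)) = 1/((-3 + 248/(-25)) + sqrt(-54 + 109)) = 1/((-3 + 248*(-1/25)) + sqrt(55)) = 1/((-3 - 248/25) + sqrt(55)) = 1/(-323/25 + sqrt(55))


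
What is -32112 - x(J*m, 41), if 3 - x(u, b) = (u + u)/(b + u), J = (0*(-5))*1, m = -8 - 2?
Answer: -32115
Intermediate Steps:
m = -10
J = 0 (J = 0*1 = 0)
x(u, b) = 3 - 2*u/(b + u) (x(u, b) = 3 - (u + u)/(b + u) = 3 - 2*u/(b + u))
-32112 - x(J*m, 41) = -32112 - (0*(-10) + 3*41)/(41 + 0*(-10)) = -32112 - (0 + 123)/(41 + 0) = -32112 - 123/41 = -32112 - 1*3 = -32112 - 3 = -32115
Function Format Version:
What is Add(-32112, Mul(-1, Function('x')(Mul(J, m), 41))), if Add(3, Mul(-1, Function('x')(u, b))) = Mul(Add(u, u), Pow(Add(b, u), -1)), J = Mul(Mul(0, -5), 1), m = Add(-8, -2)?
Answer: -32115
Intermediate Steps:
m = -10
J = 0 (J = Mul(0, 1) = 0)
Function('x')(u, b) = Add(3, Mul(-2, u, Pow(Add(b, u), -1))) (Function('x')(u, b) = Add(3, Mul(-1, Mul(Add(u, u), Pow(Add(b, u), -1)))) = Add(3, Mul(-1, Mul(Mul(2, u), Pow(Add(b, u), -1)))) = Add(3, Mul(-1, Mul(2, u, Pow(Add(b, u), -1)))) = Add(3, Mul(-2, u, Pow(Add(b, u), -1))))
Add(-32112, Mul(-1, Function('x')(Mul(J, m), 41))) = Add(-32112, Mul(-1, Mul(Pow(Add(41, Mul(0, -10)), -1), Add(Mul(0, -10), Mul(3, 41))))) = Add(-32112, Mul(-1, Mul(Pow(Add(41, 0), -1), Add(0, 123)))) = Add(-32112, Mul(-1, Mul(Pow(41, -1), 123))) = Add(-32112, Mul(-1, Mul(Rational(1, 41), 123))) = Add(-32112, Mul(-1, 3)) = Add(-32112, -3) = -32115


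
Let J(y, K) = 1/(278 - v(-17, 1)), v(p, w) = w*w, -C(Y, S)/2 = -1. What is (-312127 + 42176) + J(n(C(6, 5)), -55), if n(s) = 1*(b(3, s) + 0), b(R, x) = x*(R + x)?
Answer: -74776426/277 ≈ -2.6995e+5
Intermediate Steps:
C(Y, S) = 2 (C(Y, S) = -2*(-1) = 2)
v(p, w) = w**2
n(s) = s*(3 + s) (n(s) = 1*(s*(3 + s) + 0) = 1*(s*(3 + s)) = s*(3 + s))
J(y, K) = 1/277 (J(y, K) = 1/(278 - 1*1**2) = 1/(278 - 1*1) = 1/(278 - 1) = 1/277)
(-312127 + 42176) + J(n(C(6, 5)), -55) = (-312127 + 42176) + 1/277 = -269951 + 1/277 = -74776426/277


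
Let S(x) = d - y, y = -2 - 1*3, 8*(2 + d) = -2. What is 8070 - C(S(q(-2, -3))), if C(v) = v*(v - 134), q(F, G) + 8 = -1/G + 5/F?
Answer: 134895/16 ≈ 8430.9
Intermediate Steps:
d = -9/4 (d = -2 + (1/8)*(-2) = -2 - 1/4 = -9/4 ≈ -2.2500)
y = -5 (y = -2 - 3 = -5)
q(F, G) = -8 - 1/G + 5/F (q(F, G) = -8 + (-1/G + 5/F) = -8 - 1/G + 5/F)
S(x) = 11/4 (S(x) = -9/4 - 1*(-5) = -9/4 + 5 = 11/4)
C(v) = v*(-134 + v)
8070 - C(S(q(-2, -3))) = 8070 - 11*(-134 + 11/4)/4 = 8070 - 11*(-525)/(4*4) = 8070 - 1*(-5775/16) = 8070 + 5775/16 = 134895/16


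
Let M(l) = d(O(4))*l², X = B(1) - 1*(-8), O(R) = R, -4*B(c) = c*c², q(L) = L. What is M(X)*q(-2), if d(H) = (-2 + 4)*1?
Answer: -961/4 ≈ -240.25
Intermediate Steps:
B(c) = -c³/4 (B(c) = -c*c²/4 = -c³/4)
d(H) = 2 (d(H) = 2*1 = 2)
X = 31/4 (X = -¼*1³ - 1*(-8) = -¼*1 + 8 = -¼ + 8 = 31/4 ≈ 7.7500)
M(l) = 2*l²
M(X)*q(-2) = (2*(31/4)²)*(-2) = (2*(961/16))*(-2) = (961/8)*(-2) = -961/4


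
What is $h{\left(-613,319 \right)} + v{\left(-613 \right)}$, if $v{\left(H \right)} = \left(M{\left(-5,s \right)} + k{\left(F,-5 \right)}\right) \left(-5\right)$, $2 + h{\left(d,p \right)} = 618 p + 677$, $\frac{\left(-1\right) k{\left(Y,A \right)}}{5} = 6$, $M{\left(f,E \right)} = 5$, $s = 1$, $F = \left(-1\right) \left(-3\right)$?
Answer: $197942$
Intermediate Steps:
$F = 3$
$k{\left(Y,A \right)} = -30$ ($k{\left(Y,A \right)} = \left(-5\right) 6 = -30$)
$h{\left(d,p \right)} = 675 + 618 p$ ($h{\left(d,p \right)} = -2 + \left(618 p + 677\right) = -2 + \left(677 + 618 p\right) = 675 + 618 p$)
$v{\left(H \right)} = 125$ ($v{\left(H \right)} = \left(5 - 30\right) \left(-5\right) = \left(-25\right) \left(-5\right) = 125$)
$h{\left(-613,319 \right)} + v{\left(-613 \right)} = \left(675 + 618 \cdot 319\right) + 125 = \left(675 + 197142\right) + 125 = 197817 + 125 = 197942$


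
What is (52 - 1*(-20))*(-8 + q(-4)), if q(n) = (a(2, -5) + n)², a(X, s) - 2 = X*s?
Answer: 9792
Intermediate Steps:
a(X, s) = 2 + X*s
q(n) = (-8 + n)² (q(n) = ((2 + 2*(-5)) + n)² = ((2 - 10) + n)² = (-8 + n)²)
(52 - 1*(-20))*(-8 + q(-4)) = (52 - 1*(-20))*(-8 + (-8 - 4)²) = (52 + 20)*(-8 + (-12)²) = 72*(-8 + 144) = 72*136 = 9792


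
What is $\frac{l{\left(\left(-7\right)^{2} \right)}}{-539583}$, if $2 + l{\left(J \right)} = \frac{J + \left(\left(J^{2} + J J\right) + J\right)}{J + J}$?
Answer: $- \frac{16}{179861} \approx -8.8958 \cdot 10^{-5}$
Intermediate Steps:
$l{\left(J \right)} = -2 + \frac{2 J + 2 J^{2}}{2 J}$ ($l{\left(J \right)} = -2 + \frac{J + \left(\left(J^{2} + J J\right) + J\right)}{J + J} = -2 + \frac{J + \left(\left(J^{2} + J^{2}\right) + J\right)}{2 J} = -2 + \left(J + \left(2 J^{2} + J\right)\right) \frac{1}{2 J} = -2 + \left(J + \left(J + 2 J^{2}\right)\right) \frac{1}{2 J} = -2 + \left(2 J + 2 J^{2}\right) \frac{1}{2 J} = -2 + \frac{2 J + 2 J^{2}}{2 J}$)
$\frac{l{\left(\left(-7\right)^{2} \right)}}{-539583} = \frac{-1 + \left(-7\right)^{2}}{-539583} = \left(-1 + 49\right) \left(- \frac{1}{539583}\right) = 48 \left(- \frac{1}{539583}\right) = - \frac{16}{179861}$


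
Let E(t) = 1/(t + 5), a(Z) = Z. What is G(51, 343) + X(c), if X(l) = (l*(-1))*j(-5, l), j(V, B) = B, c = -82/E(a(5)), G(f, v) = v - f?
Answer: -672108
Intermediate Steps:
E(t) = 1/(5 + t)
c = -820 (c = -82/(1/(5 + 5)) = -82/(1/10) = -82/⅒ = -82*10 = -820)
X(l) = -l² (X(l) = (l*(-1))*l = (-l)*l = -l²)
G(51, 343) + X(c) = (343 - 1*51) - 1*(-820)² = (343 - 51) - 1*672400 = 292 - 672400 = -672108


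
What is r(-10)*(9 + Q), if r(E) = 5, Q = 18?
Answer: 135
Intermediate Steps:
r(-10)*(9 + Q) = 5*(9 + 18) = 5*27 = 135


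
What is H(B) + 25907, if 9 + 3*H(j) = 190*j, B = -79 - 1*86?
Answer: 15454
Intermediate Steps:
B = -165 (B = -79 - 86 = -165)
H(j) = -3 + 190*j/3 (H(j) = -3 + (190*j)/3 = -3 + 190*j/3)
H(B) + 25907 = (-3 + (190/3)*(-165)) + 25907 = (-3 - 10450) + 25907 = -10453 + 25907 = 15454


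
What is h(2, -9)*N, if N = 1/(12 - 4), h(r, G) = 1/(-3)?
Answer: -1/24 ≈ -0.041667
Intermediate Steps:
h(r, G) = -⅓
N = ⅛ (N = 1/8 = ⅛ ≈ 0.12500)
h(2, -9)*N = -⅓*⅛ = -1/24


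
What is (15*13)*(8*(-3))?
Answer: -4680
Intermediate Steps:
(15*13)*(8*(-3)) = 195*(-24) = -4680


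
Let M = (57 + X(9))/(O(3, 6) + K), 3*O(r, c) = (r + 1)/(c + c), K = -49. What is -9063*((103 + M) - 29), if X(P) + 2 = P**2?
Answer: -35499771/55 ≈ -6.4545e+5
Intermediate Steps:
O(r, c) = (1 + r)/(6*c) (O(r, c) = ((r + 1)/(c + c))/3 = ((1 + r)/((2*c)))/3 = ((1 + r)*(1/(2*c)))/3 = ((1 + r)/(2*c))/3 = (1 + r)/(6*c))
X(P) = -2 + P**2
M = -153/55 (M = (57 + (-2 + 9**2))/((1/6)*(1 + 3)/6 - 49) = (57 + (-2 + 81))/((1/6)*(1/6)*4 - 49) = (57 + 79)/(1/9 - 49) = 136/(-440/9) = 136*(-9/440) = -153/55 ≈ -2.7818)
-9063*((103 + M) - 29) = -9063*((103 - 153/55) - 29) = -9063*(5512/55 - 29) = -9063*3917/55 = -35499771/55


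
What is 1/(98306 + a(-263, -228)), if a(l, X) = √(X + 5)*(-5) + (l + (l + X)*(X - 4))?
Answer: 42391/8984985520 + I*√223/8984985520 ≈ 4.718e-6 + 1.662e-9*I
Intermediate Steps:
a(l, X) = l - 5*√(5 + X) + (-4 + X)*(X + l) (a(l, X) = √(5 + X)*(-5) + (l + (X + l)*(-4 + X)) = -5*√(5 + X) + (l + (-4 + X)*(X + l)) = l - 5*√(5 + X) + (-4 + X)*(X + l))
1/(98306 + a(-263, -228)) = 1/(98306 + ((-228)² - 5*√(5 - 228) - 4*(-228) - 3*(-263) - 228*(-263))) = 1/(98306 + (51984 - 5*I*√223 + 912 + 789 + 59964)) = 1/(98306 + (113649 - 5*I*√223)) = 1/(211955 - 5*I*√223)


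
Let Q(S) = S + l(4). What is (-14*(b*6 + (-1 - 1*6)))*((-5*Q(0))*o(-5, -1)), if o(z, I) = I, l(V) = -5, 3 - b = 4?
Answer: -4550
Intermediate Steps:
b = -1 (b = 3 - 1*4 = 3 - 4 = -1)
Q(S) = -5 + S (Q(S) = S - 5 = -5 + S)
(-14*(b*6 + (-1 - 1*6)))*((-5*Q(0))*o(-5, -1)) = (-14*(-1*6 + (-1 - 1*6)))*(-5*(-5 + 0)*(-1)) = (-14*(-6 + (-1 - 6)))*(-5*(-5)*(-1)) = (-14*(-6 - 7))*(25*(-1)) = -14*(-13)*(-25) = 182*(-25) = -4550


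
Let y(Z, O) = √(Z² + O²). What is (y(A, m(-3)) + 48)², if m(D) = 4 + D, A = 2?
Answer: (48 + √5)² ≈ 2523.7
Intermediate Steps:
y(Z, O) = √(O² + Z²)
(y(A, m(-3)) + 48)² = (√((4 - 3)² + 2²) + 48)² = (√(1² + 4) + 48)² = (√(1 + 4) + 48)² = (√5 + 48)² = (48 + √5)²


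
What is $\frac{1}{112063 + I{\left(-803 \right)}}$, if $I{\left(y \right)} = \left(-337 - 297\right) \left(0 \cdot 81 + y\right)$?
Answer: $\frac{1}{621165} \approx 1.6099 \cdot 10^{-6}$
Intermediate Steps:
$I{\left(y \right)} = - 634 y$ ($I{\left(y \right)} = - 634 \left(0 + y\right) = - 634 y$)
$\frac{1}{112063 + I{\left(-803 \right)}} = \frac{1}{112063 - -509102} = \frac{1}{112063 + 509102} = \frac{1}{621165}$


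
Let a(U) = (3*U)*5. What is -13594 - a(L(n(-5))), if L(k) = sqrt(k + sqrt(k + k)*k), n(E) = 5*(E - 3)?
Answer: -13594 - 30*sqrt(-10 - 40*I*sqrt(5)) ≈ -13784.0 + 212.13*I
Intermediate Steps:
n(E) = -15 + 5*E (n(E) = 5*(-3 + E) = -15 + 5*E)
L(k) = sqrt(k + sqrt(2)*k**(3/2)) (L(k) = sqrt(k + sqrt(2*k)*k) = sqrt(k + (sqrt(2)*sqrt(k))*k) = sqrt(k + sqrt(2)*k**(3/2)))
a(U) = 15*U
-13594 - a(L(n(-5))) = -13594 - 15*sqrt((-15 + 5*(-5)) + sqrt(2)*(-15 + 5*(-5))**(3/2)) = -13594 - 15*sqrt((-15 - 25) + sqrt(2)*(-15 - 25)**(3/2)) = -13594 - 15*sqrt(-40 + sqrt(2)*(-40)**(3/2)) = -13594 - 15*sqrt(-40 + sqrt(2)*(-80*I*sqrt(10))) = -13594 - 15*sqrt(-40 - 160*I*sqrt(5))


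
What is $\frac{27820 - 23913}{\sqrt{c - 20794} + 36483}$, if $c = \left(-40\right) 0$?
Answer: $\frac{142539081}{1331030083} - \frac{3907 i \sqrt{20794}}{1331030083} \approx 0.10709 - 0.00042328 i$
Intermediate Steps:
$c = 0$
$\frac{27820 - 23913}{\sqrt{c - 20794} + 36483} = \frac{27820 - 23913}{\sqrt{0 - 20794} + 36483} = \frac{3907}{\sqrt{-20794} + 36483} = \frac{3907}{i \sqrt{20794} + 36483} = \frac{3907}{36483 + i \sqrt{20794}}$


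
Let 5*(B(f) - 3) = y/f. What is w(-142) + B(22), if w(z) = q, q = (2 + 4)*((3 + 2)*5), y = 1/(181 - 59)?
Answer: 2053261/13420 ≈ 153.00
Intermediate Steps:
y = 1/122 ≈ 0.0081967
B(f) = 3 + 1/(610*f) (B(f) = 3 + (1/(122*f))/5 = 3 + 1/(610*f))
q = 150 (q = 6*(5*5) = 6*25 = 150)
w(z) = 150
w(-142) + B(22) = 150 + (3 + (1/610)/22) = 150 + (3 + (1/610)*(1/22)) = 150 + (3 + 1/13420) = 150 + 40261/13420 = 2053261/13420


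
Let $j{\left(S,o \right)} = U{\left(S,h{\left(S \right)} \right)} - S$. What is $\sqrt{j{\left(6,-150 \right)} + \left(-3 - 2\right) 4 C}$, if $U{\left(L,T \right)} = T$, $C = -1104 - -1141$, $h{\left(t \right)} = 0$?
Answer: $i \sqrt{746} \approx 27.313 i$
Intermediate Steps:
$C = 37$ ($C = -1104 + 1141 = 37$)
$j{\left(S,o \right)} = - S$ ($j{\left(S,o \right)} = 0 - S = - S$)
$\sqrt{j{\left(6,-150 \right)} + \left(-3 - 2\right) 4 C} = \sqrt{\left(-1\right) 6 + \left(-3 - 2\right) 4 \cdot 37} = \sqrt{-6 + \left(-5\right) 4 \cdot 37} = \sqrt{-6 - 740} = \sqrt{-746} = i \sqrt{746}$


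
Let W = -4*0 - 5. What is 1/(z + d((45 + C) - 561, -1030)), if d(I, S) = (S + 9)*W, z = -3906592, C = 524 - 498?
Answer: -1/3901487 ≈ -2.5631e-7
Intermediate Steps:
C = 26
W = -5 (W = 0 - 5 = -5)
d(I, S) = -45 - 5*S (d(I, S) = (S + 9)*(-5) = (9 + S)*(-5) = -45 - 5*S)
1/(z + d((45 + C) - 561, -1030)) = 1/(-3906592 + (-45 - 5*(-1030))) = 1/(-3906592 + (-45 + 5150)) = 1/(-3906592 + 5105) = 1/(-3901487) = -1/3901487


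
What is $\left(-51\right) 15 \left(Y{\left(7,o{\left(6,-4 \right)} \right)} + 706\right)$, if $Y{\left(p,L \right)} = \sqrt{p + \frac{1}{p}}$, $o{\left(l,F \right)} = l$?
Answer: $-540090 - \frac{3825 \sqrt{14}}{7} \approx -5.4214 \cdot 10^{5}$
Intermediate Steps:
$\left(-51\right) 15 \left(Y{\left(7,o{\left(6,-4 \right)} \right)} + 706\right) = \left(-51\right) 15 \left(\sqrt{7 + \frac{1}{7}} + 706\right) = - 765 \left(\sqrt{7 + \frac{1}{7}} + 706\right) = - 765 \left(\sqrt{\frac{50}{7}} + 706\right) = - 765 \left(\frac{5 \sqrt{14}}{7} + 706\right) = - 765 \left(706 + \frac{5 \sqrt{14}}{7}\right) = -540090 - \frac{3825 \sqrt{14}}{7}$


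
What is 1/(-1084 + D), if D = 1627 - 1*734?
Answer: -1/191 ≈ -0.0052356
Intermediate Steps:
D = 893 (D = 1627 - 734 = 893)
1/(-1084 + D) = 1/(-1084 + 893) = 1/(-191) = -1/191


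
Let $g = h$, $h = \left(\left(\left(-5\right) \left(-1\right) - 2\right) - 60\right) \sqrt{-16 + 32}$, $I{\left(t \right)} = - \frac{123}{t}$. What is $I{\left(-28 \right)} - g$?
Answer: $\frac{6507}{28} \approx 232.39$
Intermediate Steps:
$h = -228$ ($h = \left(\left(5 - 2\right) - 60\right) \sqrt{16} = \left(3 - 60\right) 4 = \left(-57\right) 4 = -228$)
$g = -228$
$I{\left(-28 \right)} - g = - \frac{123}{-28} - -228 = \left(-123\right) \left(- \frac{1}{28}\right) + 228 = \frac{123}{28} + 228 = \frac{6507}{28}$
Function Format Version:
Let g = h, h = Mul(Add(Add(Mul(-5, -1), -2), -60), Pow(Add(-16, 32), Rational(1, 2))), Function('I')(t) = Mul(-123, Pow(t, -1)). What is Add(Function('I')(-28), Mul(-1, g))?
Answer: Rational(6507, 28) ≈ 232.39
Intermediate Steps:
h = -228 (h = Mul(Add(Add(5, -2), -60), Pow(16, Rational(1, 2))) = Mul(Add(3, -60), 4) = Mul(-57, 4) = -228)
g = -228
Add(Function('I')(-28), Mul(-1, g)) = Add(Mul(-123, Pow(-28, -1)), Mul(-1, -228)) = Add(Mul(-123, Rational(-1, 28)), 228) = Add(Rational(123, 28), 228) = Rational(6507, 28)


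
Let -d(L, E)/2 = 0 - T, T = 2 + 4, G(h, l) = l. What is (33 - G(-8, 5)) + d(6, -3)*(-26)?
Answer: -284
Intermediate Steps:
T = 6
d(L, E) = 12 (d(L, E) = -2*(0 - 1*6) = -2*(0 - 6) = -2*(-6) = 12)
(33 - G(-8, 5)) + d(6, -3)*(-26) = (33 - 1*5) + 12*(-26) = (33 - 5) - 312 = 28 - 312 = -284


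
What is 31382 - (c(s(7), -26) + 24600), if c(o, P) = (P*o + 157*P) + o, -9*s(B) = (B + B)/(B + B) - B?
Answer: 32642/3 ≈ 10881.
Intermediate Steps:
s(B) = -⅑ + B/9 (s(B) = -((B + B)/(B + B) - B)/9 = -((2*B)/((2*B)) - B)/9 = -((2*B)*(1/(2*B)) - B)/9 = -(1 - B)/9 = -⅑ + B/9)
c(o, P) = o + 157*P + P*o (c(o, P) = (157*P + P*o) + o = o + 157*P + P*o)
31382 - (c(s(7), -26) + 24600) = 31382 - (((-⅑ + (⅑)*7) + 157*(-26) - 26*(-⅑ + (⅑)*7)) + 24600) = 31382 - (((-⅑ + 7/9) - 4082 - 26*(-⅑ + 7/9)) + 24600) = 31382 - ((⅔ - 4082 - 26*⅔) + 24600) = 31382 - ((⅔ - 4082 - 52/3) + 24600) = 31382 - (-12296/3 + 24600) = 31382 - 1*61504/3 = 31382 - 61504/3 = 32642/3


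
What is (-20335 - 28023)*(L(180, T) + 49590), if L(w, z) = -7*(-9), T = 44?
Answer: -2401119774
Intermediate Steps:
L(w, z) = 63
(-20335 - 28023)*(L(180, T) + 49590) = (-20335 - 28023)*(63 + 49590) = -48358*49653 = -2401119774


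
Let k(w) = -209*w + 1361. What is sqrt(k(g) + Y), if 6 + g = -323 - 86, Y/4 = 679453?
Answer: 2*sqrt(701477) ≈ 1675.1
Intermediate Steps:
Y = 2717812 (Y = 4*679453 = 2717812)
g = -415 (g = -6 + (-323 - 86) = -6 - 409 = -415)
k(w) = 1361 - 209*w
sqrt(k(g) + Y) = sqrt((1361 - 209*(-415)) + 2717812) = sqrt((1361 + 86735) + 2717812) = sqrt(88096 + 2717812) = sqrt(2805908) = 2*sqrt(701477)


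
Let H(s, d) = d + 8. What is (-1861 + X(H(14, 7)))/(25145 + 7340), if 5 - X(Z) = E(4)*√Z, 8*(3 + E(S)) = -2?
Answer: -1856/32485 + 13*√15/129940 ≈ -0.056747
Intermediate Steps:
H(s, d) = 8 + d
E(S) = -13/4 (E(S) = -3 + (⅛)*(-2) = -3 - ¼ = -13/4)
X(Z) = 5 + 13*√Z/4 (X(Z) = 5 - (-13)*√Z/4 = 5 + 13*√Z/4)
(-1861 + X(H(14, 7)))/(25145 + 7340) = (-1861 + (5 + 13*√(8 + 7)/4))/(25145 + 7340) = (-1861 + (5 + 13*√15/4))/32485 = (-1856 + 13*√15/4)*(1/32485) = -1856/32485 + 13*√15/129940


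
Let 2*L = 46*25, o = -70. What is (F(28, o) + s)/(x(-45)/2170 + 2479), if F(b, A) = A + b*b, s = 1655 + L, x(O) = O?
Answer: 1277696/1075877 ≈ 1.1876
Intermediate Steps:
L = 575 (L = (46*25)/2 = (1/2)*1150 = 575)
s = 2230 (s = 1655 + 575 = 2230)
F(b, A) = A + b**2
(F(28, o) + s)/(x(-45)/2170 + 2479) = ((-70 + 28**2) + 2230)/(-45/2170 + 2479) = ((-70 + 784) + 2230)/(-45*1/2170 + 2479) = (714 + 2230)/(-9/434 + 2479) = 2944/(1075877/434) = 2944*(434/1075877) = 1277696/1075877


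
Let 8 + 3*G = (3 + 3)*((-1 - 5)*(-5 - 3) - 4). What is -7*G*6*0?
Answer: 0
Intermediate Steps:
G = 256/3 (G = -8/3 + ((3 + 3)*((-1 - 5)*(-5 - 3) - 4))/3 = -8/3 + (6*(-6*(-8) - 4))/3 = -8/3 + (6*(48 - 4))/3 = -8/3 + (6*44)/3 = -8/3 + (⅓)*264 = -8/3 + 88 = 256/3 ≈ 85.333)
-7*G*6*0 = -7*(256/3)*6*0 = -3584*0 = -7*0 = 0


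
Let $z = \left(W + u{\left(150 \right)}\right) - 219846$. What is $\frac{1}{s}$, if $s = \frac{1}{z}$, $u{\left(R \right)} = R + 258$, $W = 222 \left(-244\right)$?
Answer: $-273606$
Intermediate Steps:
$W = -54168$
$u{\left(R \right)} = 258 + R$
$z = -273606$ ($z = \left(-54168 + \left(258 + 150\right)\right) - 219846 = \left(-54168 + 408\right) - 219846 = -53760 - 219846 = -273606$)
$s = - \frac{1}{273606}$ ($s = \frac{1}{-273606} = - \frac{1}{273606} \approx -3.6549 \cdot 10^{-6}$)
$\frac{1}{s} = \frac{1}{- \frac{1}{273606}} = -273606$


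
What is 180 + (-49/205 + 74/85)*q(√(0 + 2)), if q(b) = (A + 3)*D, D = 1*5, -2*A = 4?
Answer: 127661/697 ≈ 183.16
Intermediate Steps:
A = -2 (A = -½*4 = -2)
D = 5
q(b) = 5 (q(b) = (-2 + 3)*5 = 1*5 = 5)
180 + (-49/205 + 74/85)*q(√(0 + 2)) = 180 + (-49/205 + 74/85)*5 = 180 + (2201/3485)*5 = 180 + 2201/697 = 127661/697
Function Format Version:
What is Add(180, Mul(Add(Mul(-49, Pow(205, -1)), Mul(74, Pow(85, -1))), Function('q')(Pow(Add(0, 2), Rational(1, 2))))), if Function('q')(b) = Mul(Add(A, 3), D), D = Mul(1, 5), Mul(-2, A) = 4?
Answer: Rational(127661, 697) ≈ 183.16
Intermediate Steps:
A = -2 (A = Mul(Rational(-1, 2), 4) = -2)
D = 5
Function('q')(b) = 5 (Function('q')(b) = Mul(Add(-2, 3), 5) = Mul(1, 5) = 5)
Add(180, Mul(Add(Mul(-49, Pow(205, -1)), Mul(74, Pow(85, -1))), Function('q')(Pow(Add(0, 2), Rational(1, 2))))) = Add(180, Mul(Add(Mul(-49, Pow(205, -1)), Mul(74, Pow(85, -1))), 5)) = Add(180, Mul(Add(Mul(-49, Rational(1, 205)), Mul(74, Rational(1, 85))), 5)) = Add(180, Mul(Add(Rational(-49, 205), Rational(74, 85)), 5)) = Add(180, Mul(Rational(2201, 3485), 5)) = Add(180, Rational(2201, 697)) = Rational(127661, 697)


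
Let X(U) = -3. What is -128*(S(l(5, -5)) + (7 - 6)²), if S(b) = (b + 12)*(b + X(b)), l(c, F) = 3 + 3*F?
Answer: -128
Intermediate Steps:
S(b) = (-3 + b)*(12 + b) (S(b) = (b + 12)*(b - 3) = (12 + b)*(-3 + b) = (-3 + b)*(12 + b))
-128*(S(l(5, -5)) + (7 - 6)²) = -128*((-36 + (3 + 3*(-5))² + 9*(3 + 3*(-5))) + (7 - 6)²) = -128*((-36 + (3 - 15)² + 9*(3 - 15)) + 1²) = -128*((-36 + (-12)² + 9*(-12)) + 1) = -128*((-36 + 144 - 108) + 1) = -128*(0 + 1) = -128*1 = -128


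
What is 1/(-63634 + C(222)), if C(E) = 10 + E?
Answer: -1/63402 ≈ -1.5772e-5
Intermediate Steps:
1/(-63634 + C(222)) = 1/(-63634 + (10 + 222)) = 1/(-63634 + 232) = 1/(-63402) = -1/63402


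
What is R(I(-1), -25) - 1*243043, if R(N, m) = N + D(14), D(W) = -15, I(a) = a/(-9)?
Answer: -2187521/9 ≈ -2.4306e+5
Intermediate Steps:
I(a) = -a/9 (I(a) = a*(-⅑) = -a/9)
R(N, m) = -15 + N (R(N, m) = N - 15 = -15 + N)
R(I(-1), -25) - 1*243043 = (-15 - ⅑*(-1)) - 1*243043 = (-15 + ⅑) - 243043 = -134/9 - 243043 = -2187521/9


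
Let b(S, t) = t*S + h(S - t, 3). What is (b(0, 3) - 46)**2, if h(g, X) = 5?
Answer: 1681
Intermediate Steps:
b(S, t) = 5 + S*t (b(S, t) = t*S + 5 = S*t + 5 = 5 + S*t)
(b(0, 3) - 46)**2 = ((5 + 0*3) - 46)**2 = ((5 + 0) - 46)**2 = (5 - 46)**2 = (-41)**2 = 1681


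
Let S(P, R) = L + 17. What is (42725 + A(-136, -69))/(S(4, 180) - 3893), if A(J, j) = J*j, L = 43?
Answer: -52109/3833 ≈ -13.595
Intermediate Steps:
S(P, R) = 60 (S(P, R) = 43 + 17 = 60)
(42725 + A(-136, -69))/(S(4, 180) - 3893) = (42725 - 136*(-69))/(60 - 3893) = (42725 + 9384)/(-3833) = 52109*(-1/3833) = -52109/3833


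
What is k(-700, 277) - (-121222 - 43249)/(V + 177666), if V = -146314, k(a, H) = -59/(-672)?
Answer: 14046785/2633568 ≈ 5.3337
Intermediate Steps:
k(a, H) = 59/672 (k(a, H) = -59*(-1/672) = 59/672)
k(-700, 277) - (-121222 - 43249)/(V + 177666) = 59/672 - (-121222 - 43249)/(-146314 + 177666) = 59/672 - (-164471)/31352 = 59/672 - 1*(-164471/31352) = 59/672 + 164471/31352 = 14046785/2633568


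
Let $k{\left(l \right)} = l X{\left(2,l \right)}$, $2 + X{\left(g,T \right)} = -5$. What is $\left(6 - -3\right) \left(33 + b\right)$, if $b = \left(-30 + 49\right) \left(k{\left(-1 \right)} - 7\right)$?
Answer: $297$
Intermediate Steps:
$X{\left(g,T \right)} = -7$ ($X{\left(g,T \right)} = -2 - 5 = -7$)
$k{\left(l \right)} = - 7 l$ ($k{\left(l \right)} = l \left(-7\right) = - 7 l$)
$b = 0$ ($b = \left(-30 + 49\right) \left(\left(-7\right) \left(-1\right) - 7\right) = 19 \left(7 - 7\right) = 19 \cdot 0 = 0$)
$\left(6 - -3\right) \left(33 + b\right) = \left(6 - -3\right) \left(33 + 0\right) = \left(6 + 3\right) 33 = 9 \cdot 33 = 297$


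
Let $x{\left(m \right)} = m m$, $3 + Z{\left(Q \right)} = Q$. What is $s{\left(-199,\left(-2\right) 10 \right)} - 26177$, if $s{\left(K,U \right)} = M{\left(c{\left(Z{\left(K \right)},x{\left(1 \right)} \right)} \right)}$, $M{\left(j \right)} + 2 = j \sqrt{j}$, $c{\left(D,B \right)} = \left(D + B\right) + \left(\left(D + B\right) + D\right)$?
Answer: $-26179 - 1208 i \sqrt{151} \approx -26179.0 - 14844.0 i$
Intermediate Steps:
$Z{\left(Q \right)} = -3 + Q$
$x{\left(m \right)} = m^{2}$
$c{\left(D,B \right)} = 2 B + 3 D$ ($c{\left(D,B \right)} = \left(B + D\right) + \left(\left(B + D\right) + D\right) = \left(B + D\right) + \left(B + 2 D\right) = 2 B + 3 D$)
$M{\left(j \right)} = -2 + j^{\frac{3}{2}}$ ($M{\left(j \right)} = -2 + j \sqrt{j} = -2 + j^{\frac{3}{2}}$)
$s{\left(K,U \right)} = -2 + \left(-7 + 3 K\right)^{\frac{3}{2}}$ ($s{\left(K,U \right)} = -2 + \left(2 \cdot 1^{2} + 3 \left(-3 + K\right)\right)^{\frac{3}{2}} = -2 + \left(2 \cdot 1 + \left(-9 + 3 K\right)\right)^{\frac{3}{2}} = -2 + \left(2 + \left(-9 + 3 K\right)\right)^{\frac{3}{2}} = -2 + \left(-7 + 3 K\right)^{\frac{3}{2}}$)
$s{\left(-199,\left(-2\right) 10 \right)} - 26177 = \left(-2 + \left(-7 + 3 \left(-199\right)\right)^{\frac{3}{2}}\right) - 26177 = \left(-2 + \left(-7 - 597\right)^{\frac{3}{2}}\right) - 26177 = \left(-2 + \left(-604\right)^{\frac{3}{2}}\right) - 26177 = \left(-2 - 1208 i \sqrt{151}\right) - 26177 = -26179 - 1208 i \sqrt{151}$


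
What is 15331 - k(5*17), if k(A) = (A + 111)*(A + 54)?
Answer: -11913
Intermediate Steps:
k(A) = (54 + A)*(111 + A) (k(A) = (111 + A)*(54 + A) = (54 + A)*(111 + A))
15331 - k(5*17) = 15331 - (5994 + (5*17)**2 + 165*(5*17)) = 15331 - (5994 + 85**2 + 165*85) = 15331 - (5994 + 7225 + 14025) = 15331 - 1*27244 = 15331 - 27244 = -11913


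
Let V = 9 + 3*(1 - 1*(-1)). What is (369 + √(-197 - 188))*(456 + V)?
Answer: 173799 + 471*I*√385 ≈ 1.738e+5 + 9241.7*I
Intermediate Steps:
V = 15 (V = 9 + 3*(1 + 1) = 9 + 3*2 = 9 + 6 = 15)
(369 + √(-197 - 188))*(456 + V) = (369 + √(-197 - 188))*(456 + 15) = (369 + √(-385))*471 = (369 + I*√385)*471 = 173799 + 471*I*√385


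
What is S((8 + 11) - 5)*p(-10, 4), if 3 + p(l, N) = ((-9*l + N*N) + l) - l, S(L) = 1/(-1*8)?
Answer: -103/8 ≈ -12.875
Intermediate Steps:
S(L) = -1/8 (S(L) = 1/(-8) = -1/8)
p(l, N) = -3 + N**2 - 9*l (p(l, N) = -3 + (((-9*l + N*N) + l) - l) = -3 + (((-9*l + N**2) + l) - l) = -3 + (((N**2 - 9*l) + l) - l) = -3 + ((N**2 - 8*l) - l) = -3 + (N**2 - 9*l) = -3 + N**2 - 9*l)
S((8 + 11) - 5)*p(-10, 4) = -(-3 + 4**2 - 9*(-10))/8 = -(-3 + 16 + 90)/8 = -1/8*103 = -103/8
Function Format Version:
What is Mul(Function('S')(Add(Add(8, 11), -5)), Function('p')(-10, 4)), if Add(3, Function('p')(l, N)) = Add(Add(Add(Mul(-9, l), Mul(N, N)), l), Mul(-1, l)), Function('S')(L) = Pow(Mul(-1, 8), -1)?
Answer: Rational(-103, 8) ≈ -12.875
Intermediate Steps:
Function('S')(L) = Rational(-1, 8) (Function('S')(L) = Pow(-8, -1) = Rational(-1, 8))
Function('p')(l, N) = Add(-3, Pow(N, 2), Mul(-9, l)) (Function('p')(l, N) = Add(-3, Add(Add(Add(Mul(-9, l), Mul(N, N)), l), Mul(-1, l))) = Add(-3, Add(Add(Add(Mul(-9, l), Pow(N, 2)), l), Mul(-1, l))) = Add(-3, Add(Add(Add(Pow(N, 2), Mul(-9, l)), l), Mul(-1, l))) = Add(-3, Add(Add(Pow(N, 2), Mul(-8, l)), Mul(-1, l))) = Add(-3, Add(Pow(N, 2), Mul(-9, l))) = Add(-3, Pow(N, 2), Mul(-9, l)))
Mul(Function('S')(Add(Add(8, 11), -5)), Function('p')(-10, 4)) = Mul(Rational(-1, 8), Add(-3, Pow(4, 2), Mul(-9, -10))) = Mul(Rational(-1, 8), Add(-3, 16, 90)) = Mul(Rational(-1, 8), 103) = Rational(-103, 8)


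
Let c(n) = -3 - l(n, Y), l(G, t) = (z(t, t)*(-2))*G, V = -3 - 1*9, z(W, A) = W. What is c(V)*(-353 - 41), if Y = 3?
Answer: 29550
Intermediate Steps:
V = -12 (V = -3 - 9 = -12)
l(G, t) = -2*G*t (l(G, t) = (t*(-2))*G = (-2*t)*G = -2*G*t)
c(n) = -3 + 6*n (c(n) = -3 - (-2)*n*3 = -3 - (-6)*n = -3 + 6*n)
c(V)*(-353 - 41) = (-3 + 6*(-12))*(-353 - 41) = (-3 - 72)*(-394) = -75*(-394) = 29550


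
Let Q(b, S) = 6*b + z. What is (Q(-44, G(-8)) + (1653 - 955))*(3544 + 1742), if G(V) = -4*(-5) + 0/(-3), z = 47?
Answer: 2542566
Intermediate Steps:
G(V) = 20 (G(V) = 20 + 0*(-1/3) = 20 + 0 = 20)
Q(b, S) = 47 + 6*b (Q(b, S) = 6*b + 47 = 47 + 6*b)
(Q(-44, G(-8)) + (1653 - 955))*(3544 + 1742) = ((47 + 6*(-44)) + (1653 - 955))*(3544 + 1742) = ((47 - 264) + 698)*5286 = (-217 + 698)*5286 = 481*5286 = 2542566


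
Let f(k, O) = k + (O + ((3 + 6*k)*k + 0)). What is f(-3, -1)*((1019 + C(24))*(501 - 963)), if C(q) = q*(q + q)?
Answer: -41123082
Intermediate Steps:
C(q) = 2*q² (C(q) = q*(2*q) = 2*q²)
f(k, O) = O + k + k*(3 + 6*k) (f(k, O) = k + (O + (k*(3 + 6*k) + 0)) = k + (O + k*(3 + 6*k)) = O + k + k*(3 + 6*k))
f(-3, -1)*((1019 + C(24))*(501 - 963)) = (-1 + 4*(-3) + 6*(-3)²)*((1019 + 2*24²)*(501 - 963)) = (-1 - 12 + 6*9)*((1019 + 2*576)*(-462)) = (-1 - 12 + 54)*((1019 + 1152)*(-462)) = 41*(2171*(-462)) = 41*(-1003002) = -41123082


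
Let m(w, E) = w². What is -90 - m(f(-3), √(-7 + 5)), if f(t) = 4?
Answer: -106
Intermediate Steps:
-90 - m(f(-3), √(-7 + 5)) = -90 - 1*4² = -90 - 1*16 = -90 - 16 = -106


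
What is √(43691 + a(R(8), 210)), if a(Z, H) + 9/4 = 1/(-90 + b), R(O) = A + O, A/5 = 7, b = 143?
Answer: √490887007/106 ≈ 209.02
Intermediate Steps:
A = 35 (A = 5*7 = 35)
R(O) = 35 + O
a(Z, H) = -473/212 (a(Z, H) = -9/4 + 1/(-90 + 143) = -9/4 + 1/53 = -473/212)
√(43691 + a(R(8), 210)) = √(43691 - 473/212) = √(9262019/212) = √490887007/106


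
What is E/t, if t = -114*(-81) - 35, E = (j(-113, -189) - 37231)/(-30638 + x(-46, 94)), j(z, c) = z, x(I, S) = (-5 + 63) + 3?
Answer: 37344/281277823 ≈ 0.00013277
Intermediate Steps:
x(I, S) = 61 (x(I, S) = 58 + 3 = 61)
E = 37344/30577 (E = (-113 - 37231)/(-30638 + 61) = -37344/(-30577) = -37344*(-1/30577) = 37344/30577 ≈ 1.2213)
t = 9199 (t = 9234 - 35 = 9199)
E/t = (37344/30577)/9199 = (37344/30577)*(1/9199) = 37344/281277823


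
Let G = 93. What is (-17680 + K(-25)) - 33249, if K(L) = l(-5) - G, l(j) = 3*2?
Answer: -51016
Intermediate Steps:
l(j) = 6
K(L) = -87 (K(L) = 6 - 1*93 = 6 - 93 = -87)
(-17680 + K(-25)) - 33249 = (-17680 - 87) - 33249 = -17767 - 33249 = -51016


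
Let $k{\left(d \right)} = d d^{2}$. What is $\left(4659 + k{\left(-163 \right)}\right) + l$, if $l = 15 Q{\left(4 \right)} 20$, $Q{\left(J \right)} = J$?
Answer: $-4324888$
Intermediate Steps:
$k{\left(d \right)} = d^{3}$
$l = 1200$ ($l = 15 \cdot 4 \cdot 20 = 60 \cdot 20 = 1200$)
$\left(4659 + k{\left(-163 \right)}\right) + l = \left(4659 + \left(-163\right)^{3}\right) + 1200 = \left(4659 - 4330747\right) + 1200 = -4326088 + 1200 = -4324888$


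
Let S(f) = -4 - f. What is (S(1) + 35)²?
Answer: 900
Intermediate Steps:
(S(1) + 35)² = ((-4 - 1*1) + 35)² = ((-4 - 1) + 35)² = (-5 + 35)² = 30² = 900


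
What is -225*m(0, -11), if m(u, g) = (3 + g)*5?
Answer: 9000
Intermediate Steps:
m(u, g) = 15 + 5*g
-225*m(0, -11) = -225*(15 + 5*(-11)) = -225*(15 - 55) = -225*(-40) = 9000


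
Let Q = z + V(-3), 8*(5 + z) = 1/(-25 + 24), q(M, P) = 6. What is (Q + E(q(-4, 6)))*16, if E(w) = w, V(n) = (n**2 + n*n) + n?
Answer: 254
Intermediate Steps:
V(n) = n + 2*n**2 (V(n) = (n**2 + n**2) + n = 2*n**2 + n = n + 2*n**2)
z = -41/8 (z = -5 + 1/(8*(-25 + 24)) = -5 + (1/8)/(-1) = -5 + (1/8)*(-1) = -5 - 1/8 = -41/8 ≈ -5.1250)
Q = 79/8 (Q = -41/8 - 3*(1 + 2*(-3)) = -41/8 - 3*(1 - 6) = -41/8 - 3*(-5) = -41/8 + 15 = 79/8 ≈ 9.8750)
(Q + E(q(-4, 6)))*16 = (79/8 + 6)*16 = (127/8)*16 = 254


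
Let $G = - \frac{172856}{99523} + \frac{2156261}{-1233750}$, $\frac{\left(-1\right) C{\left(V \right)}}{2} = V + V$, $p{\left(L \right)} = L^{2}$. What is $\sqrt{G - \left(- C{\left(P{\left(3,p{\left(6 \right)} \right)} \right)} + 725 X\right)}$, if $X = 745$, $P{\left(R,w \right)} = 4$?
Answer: $\frac{i \sqrt{13029602824725197607434706}}{4911460050} \approx 734.95 i$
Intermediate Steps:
$C{\left(V \right)} = - 4 V$ ($C{\left(V \right)} = - 2 \left(V + V\right) = - 2 \cdot 2 V = - 4 V$)
$G = - \frac{427858653503}{122786501250}$ ($G = \left(-172856\right) \frac{1}{99523} + 2156261 \left(- \frac{1}{1233750}\right) = - \frac{172856}{99523} - \frac{2156261}{1233750} = - \frac{427858653503}{122786501250} \approx -3.4846$)
$\sqrt{G - \left(- C{\left(P{\left(3,p{\left(6 \right)} \right)} \right)} + 725 X\right)} = \sqrt{- \frac{427858653503}{122786501250} - 540141} = \sqrt{- \frac{66322451430329753}{122786501250}} = \frac{i \sqrt{13029602824725197607434706}}{4911460050}$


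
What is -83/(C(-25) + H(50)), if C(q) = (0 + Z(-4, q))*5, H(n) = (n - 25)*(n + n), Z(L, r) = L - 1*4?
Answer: -83/2460 ≈ -0.033740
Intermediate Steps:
Z(L, r) = -4 + L (Z(L, r) = L - 4 = -4 + L)
H(n) = 2*n*(-25 + n) (H(n) = (-25 + n)*(2*n) = 2*n*(-25 + n))
C(q) = -40 (C(q) = (0 + (-4 - 4))*5 = (0 - 8)*5 = -8*5 = -40)
-83/(C(-25) + H(50)) = -83/(-40 + 2*50*(-25 + 50)) = -83/(-40 + 2*50*25) = -83/(-40 + 2500) = -83/2460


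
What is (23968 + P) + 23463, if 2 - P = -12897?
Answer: 60330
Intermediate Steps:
P = 12899 (P = 2 - 1*(-12897) = 2 + 12897 = 12899)
(23968 + P) + 23463 = (23968 + 12899) + 23463 = 36867 + 23463 = 60330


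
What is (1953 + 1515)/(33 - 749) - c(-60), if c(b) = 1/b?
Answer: -51841/10740 ≈ -4.8269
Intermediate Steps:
(1953 + 1515)/(33 - 749) - c(-60) = (1953 + 1515)/(33 - 749) - 1/(-60) = 3468/(-716) - 1*(-1/60) = 3468*(-1/716) + 1/60 = -867/179 + 1/60 = -51841/10740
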